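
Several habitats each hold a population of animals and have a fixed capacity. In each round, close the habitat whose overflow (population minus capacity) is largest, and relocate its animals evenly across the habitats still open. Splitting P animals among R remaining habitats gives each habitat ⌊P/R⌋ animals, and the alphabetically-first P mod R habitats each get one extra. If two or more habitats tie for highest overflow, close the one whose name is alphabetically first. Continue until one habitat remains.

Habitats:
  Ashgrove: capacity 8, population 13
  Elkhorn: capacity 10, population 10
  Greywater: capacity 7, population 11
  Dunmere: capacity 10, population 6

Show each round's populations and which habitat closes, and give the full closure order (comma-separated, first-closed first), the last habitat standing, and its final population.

Round 1: Ashgrove=13 Dunmere=6 Elkhorn=10 Greywater=11 → close Ashgrove (overflow 5)
  13÷3 = 4 each, +1 to first 1
Round 2: Dunmere=11 Elkhorn=14 Greywater=15 → close Greywater (overflow 8)
  15÷2 = 7 each, +1 to first 1
Round 3: Dunmere=19 Elkhorn=21 → close Elkhorn (overflow 11)
  21÷1 = 21 each, +1 to first 0

Closure order: Ashgrove, Greywater, Elkhorn
Last habitat: Dunmere with 40 animals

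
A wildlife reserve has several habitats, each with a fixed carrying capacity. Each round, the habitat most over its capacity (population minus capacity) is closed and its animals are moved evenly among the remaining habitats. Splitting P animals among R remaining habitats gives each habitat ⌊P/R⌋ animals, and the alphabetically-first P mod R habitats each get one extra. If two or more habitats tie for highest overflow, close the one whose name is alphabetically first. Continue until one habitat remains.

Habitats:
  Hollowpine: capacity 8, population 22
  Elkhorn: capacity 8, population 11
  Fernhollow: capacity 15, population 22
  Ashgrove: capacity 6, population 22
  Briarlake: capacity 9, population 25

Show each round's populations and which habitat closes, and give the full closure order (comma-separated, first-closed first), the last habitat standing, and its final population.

Round 1: Ashgrove=22 Briarlake=25 Elkhorn=11 Fernhollow=22 Hollowpine=22 → close Ashgrove (overflow 16)
  22÷4 = 5 each, +1 to first 2
Round 2: Briarlake=31 Elkhorn=17 Fernhollow=27 Hollowpine=27 → close Briarlake (overflow 22)
  31÷3 = 10 each, +1 to first 1
Round 3: Elkhorn=28 Fernhollow=37 Hollowpine=37 → close Hollowpine (overflow 29)
  37÷2 = 18 each, +1 to first 1
Round 4: Elkhorn=47 Fernhollow=55 → close Fernhollow (overflow 40)
  55÷1 = 55 each, +1 to first 0

Closure order: Ashgrove, Briarlake, Hollowpine, Fernhollow
Last habitat: Elkhorn with 102 animals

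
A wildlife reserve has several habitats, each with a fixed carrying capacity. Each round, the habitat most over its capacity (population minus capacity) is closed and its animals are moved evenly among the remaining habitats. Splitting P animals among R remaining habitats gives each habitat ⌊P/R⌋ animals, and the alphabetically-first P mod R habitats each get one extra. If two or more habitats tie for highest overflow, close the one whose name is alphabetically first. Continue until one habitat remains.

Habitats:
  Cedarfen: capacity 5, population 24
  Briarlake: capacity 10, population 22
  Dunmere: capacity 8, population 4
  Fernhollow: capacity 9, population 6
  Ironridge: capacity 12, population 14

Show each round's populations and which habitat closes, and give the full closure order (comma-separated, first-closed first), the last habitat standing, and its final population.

Round 1: Briarlake=22 Cedarfen=24 Dunmere=4 Fernhollow=6 Ironridge=14 → close Cedarfen (overflow 19)
  24÷4 = 6 each, +1 to first 0
Round 2: Briarlake=28 Dunmere=10 Fernhollow=12 Ironridge=20 → close Briarlake (overflow 18)
  28÷3 = 9 each, +1 to first 1
Round 3: Dunmere=20 Fernhollow=21 Ironridge=29 → close Ironridge (overflow 17)
  29÷2 = 14 each, +1 to first 1
Round 4: Dunmere=35 Fernhollow=35 → close Dunmere (overflow 27)
  35÷1 = 35 each, +1 to first 0

Closure order: Cedarfen, Briarlake, Ironridge, Dunmere
Last habitat: Fernhollow with 70 animals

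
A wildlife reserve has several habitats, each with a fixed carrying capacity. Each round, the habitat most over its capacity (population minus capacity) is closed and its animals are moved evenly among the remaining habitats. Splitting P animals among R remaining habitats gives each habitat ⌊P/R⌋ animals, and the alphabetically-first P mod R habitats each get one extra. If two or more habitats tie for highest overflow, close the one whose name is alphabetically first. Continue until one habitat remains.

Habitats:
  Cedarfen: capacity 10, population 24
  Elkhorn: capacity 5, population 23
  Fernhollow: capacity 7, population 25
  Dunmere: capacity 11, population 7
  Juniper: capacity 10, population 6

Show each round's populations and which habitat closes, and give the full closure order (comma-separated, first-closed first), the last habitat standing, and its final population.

Closure order: Elkhorn, Fernhollow, Cedarfen, Dunmere
Last habitat: Juniper with 85 animals

Round 1: Cedarfen=24 Dunmere=7 Elkhorn=23 Fernhollow=25 Juniper=6 → close Elkhorn (overflow 18)
  23÷4 = 5 each, +1 to first 3
Round 2: Cedarfen=30 Dunmere=13 Fernhollow=31 Juniper=11 → close Fernhollow (overflow 24)
  31÷3 = 10 each, +1 to first 1
Round 3: Cedarfen=41 Dunmere=23 Juniper=21 → close Cedarfen (overflow 31)
  41÷2 = 20 each, +1 to first 1
Round 4: Dunmere=44 Juniper=41 → close Dunmere (overflow 33)
  44÷1 = 44 each, +1 to first 0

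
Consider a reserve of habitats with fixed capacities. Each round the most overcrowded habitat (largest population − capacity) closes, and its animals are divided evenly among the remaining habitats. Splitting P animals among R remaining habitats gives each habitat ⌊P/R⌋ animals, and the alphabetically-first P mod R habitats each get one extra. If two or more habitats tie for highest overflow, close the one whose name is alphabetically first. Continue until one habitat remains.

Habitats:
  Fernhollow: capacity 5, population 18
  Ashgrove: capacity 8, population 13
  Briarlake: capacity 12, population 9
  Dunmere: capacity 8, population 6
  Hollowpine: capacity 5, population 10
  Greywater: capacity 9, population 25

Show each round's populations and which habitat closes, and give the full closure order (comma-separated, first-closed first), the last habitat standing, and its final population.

Round 1: Ashgrove=13 Briarlake=9 Dunmere=6 Fernhollow=18 Greywater=25 Hollowpine=10 → close Greywater (overflow 16)
  25÷5 = 5 each, +1 to first 0
Round 2: Ashgrove=18 Briarlake=14 Dunmere=11 Fernhollow=23 Hollowpine=15 → close Fernhollow (overflow 18)
  23÷4 = 5 each, +1 to first 3
Round 3: Ashgrove=24 Briarlake=20 Dunmere=17 Hollowpine=20 → close Ashgrove (overflow 16)
  24÷3 = 8 each, +1 to first 0
Round 4: Briarlake=28 Dunmere=25 Hollowpine=28 → close Hollowpine (overflow 23)
  28÷2 = 14 each, +1 to first 0
Round 5: Briarlake=42 Dunmere=39 → close Dunmere (overflow 31)
  39÷1 = 39 each, +1 to first 0

Closure order: Greywater, Fernhollow, Ashgrove, Hollowpine, Dunmere
Last habitat: Briarlake with 81 animals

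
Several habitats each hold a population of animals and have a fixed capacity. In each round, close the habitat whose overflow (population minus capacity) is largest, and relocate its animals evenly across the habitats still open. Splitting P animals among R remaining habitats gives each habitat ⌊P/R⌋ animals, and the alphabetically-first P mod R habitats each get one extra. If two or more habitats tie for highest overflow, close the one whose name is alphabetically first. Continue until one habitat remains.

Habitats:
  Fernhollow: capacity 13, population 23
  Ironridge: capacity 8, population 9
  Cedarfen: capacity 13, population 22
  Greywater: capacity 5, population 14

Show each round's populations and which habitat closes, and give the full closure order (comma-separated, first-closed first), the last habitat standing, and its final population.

Round 1: Cedarfen=22 Fernhollow=23 Greywater=14 Ironridge=9 → close Fernhollow (overflow 10)
  23÷3 = 7 each, +1 to first 2
Round 2: Cedarfen=30 Greywater=22 Ironridge=16 → close Cedarfen (overflow 17)
  30÷2 = 15 each, +1 to first 0
Round 3: Greywater=37 Ironridge=31 → close Greywater (overflow 32)
  37÷1 = 37 each, +1 to first 0

Closure order: Fernhollow, Cedarfen, Greywater
Last habitat: Ironridge with 68 animals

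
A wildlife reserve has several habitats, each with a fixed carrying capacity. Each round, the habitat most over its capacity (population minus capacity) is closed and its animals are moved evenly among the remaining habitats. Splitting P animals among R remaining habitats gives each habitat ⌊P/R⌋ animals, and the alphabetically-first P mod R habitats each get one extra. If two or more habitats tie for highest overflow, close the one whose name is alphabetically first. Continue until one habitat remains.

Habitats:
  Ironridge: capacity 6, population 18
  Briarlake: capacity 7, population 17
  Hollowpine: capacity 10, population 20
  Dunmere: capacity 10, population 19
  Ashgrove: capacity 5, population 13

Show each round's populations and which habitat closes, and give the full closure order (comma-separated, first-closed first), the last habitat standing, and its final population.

Round 1: Ashgrove=13 Briarlake=17 Dunmere=19 Hollowpine=20 Ironridge=18 → close Ironridge (overflow 12)
  18÷4 = 4 each, +1 to first 2
Round 2: Ashgrove=18 Briarlake=22 Dunmere=23 Hollowpine=24 → close Briarlake (overflow 15)
  22÷3 = 7 each, +1 to first 1
Round 3: Ashgrove=26 Dunmere=30 Hollowpine=31 → close Ashgrove (overflow 21)
  26÷2 = 13 each, +1 to first 0
Round 4: Dunmere=43 Hollowpine=44 → close Hollowpine (overflow 34)
  44÷1 = 44 each, +1 to first 0

Closure order: Ironridge, Briarlake, Ashgrove, Hollowpine
Last habitat: Dunmere with 87 animals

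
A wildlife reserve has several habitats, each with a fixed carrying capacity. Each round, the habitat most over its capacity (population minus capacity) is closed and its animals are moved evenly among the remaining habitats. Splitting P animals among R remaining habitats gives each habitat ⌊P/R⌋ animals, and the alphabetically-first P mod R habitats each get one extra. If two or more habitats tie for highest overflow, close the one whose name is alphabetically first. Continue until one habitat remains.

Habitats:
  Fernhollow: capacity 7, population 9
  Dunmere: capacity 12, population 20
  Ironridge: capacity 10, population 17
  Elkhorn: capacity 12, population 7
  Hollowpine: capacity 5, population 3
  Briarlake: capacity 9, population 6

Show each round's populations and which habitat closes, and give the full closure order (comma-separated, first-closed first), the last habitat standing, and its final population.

Round 1: Briarlake=6 Dunmere=20 Elkhorn=7 Fernhollow=9 Hollowpine=3 Ironridge=17 → close Dunmere (overflow 8)
  20÷5 = 4 each, +1 to first 0
Round 2: Briarlake=10 Elkhorn=11 Fernhollow=13 Hollowpine=7 Ironridge=21 → close Ironridge (overflow 11)
  21÷4 = 5 each, +1 to first 1
Round 3: Briarlake=16 Elkhorn=16 Fernhollow=18 Hollowpine=12 → close Fernhollow (overflow 11)
  18÷3 = 6 each, +1 to first 0
Round 4: Briarlake=22 Elkhorn=22 Hollowpine=18 → close Briarlake (overflow 13)
  22÷2 = 11 each, +1 to first 0
Round 5: Elkhorn=33 Hollowpine=29 → close Hollowpine (overflow 24)
  29÷1 = 29 each, +1 to first 0

Closure order: Dunmere, Ironridge, Fernhollow, Briarlake, Hollowpine
Last habitat: Elkhorn with 62 animals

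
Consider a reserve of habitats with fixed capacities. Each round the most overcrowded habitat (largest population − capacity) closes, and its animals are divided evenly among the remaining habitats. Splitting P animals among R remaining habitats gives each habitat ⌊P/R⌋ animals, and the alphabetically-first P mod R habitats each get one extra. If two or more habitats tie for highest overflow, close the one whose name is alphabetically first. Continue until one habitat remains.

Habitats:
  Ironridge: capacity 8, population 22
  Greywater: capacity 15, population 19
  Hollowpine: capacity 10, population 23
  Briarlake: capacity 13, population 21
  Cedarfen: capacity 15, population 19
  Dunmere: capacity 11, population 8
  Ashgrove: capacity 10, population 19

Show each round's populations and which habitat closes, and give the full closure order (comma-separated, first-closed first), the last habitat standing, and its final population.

Closure order: Ironridge, Hollowpine, Ashgrove, Briarlake, Cedarfen, Greywater
Last habitat: Dunmere with 131 animals

Round 1: Ashgrove=19 Briarlake=21 Cedarfen=19 Dunmere=8 Greywater=19 Hollowpine=23 Ironridge=22 → close Ironridge (overflow 14)
  22÷6 = 3 each, +1 to first 4
Round 2: Ashgrove=23 Briarlake=25 Cedarfen=23 Dunmere=12 Greywater=22 Hollowpine=26 → close Hollowpine (overflow 16)
  26÷5 = 5 each, +1 to first 1
Round 3: Ashgrove=29 Briarlake=30 Cedarfen=28 Dunmere=17 Greywater=27 → close Ashgrove (overflow 19)
  29÷4 = 7 each, +1 to first 1
Round 4: Briarlake=38 Cedarfen=35 Dunmere=24 Greywater=34 → close Briarlake (overflow 25)
  38÷3 = 12 each, +1 to first 2
Round 5: Cedarfen=48 Dunmere=37 Greywater=46 → close Cedarfen (overflow 33)
  48÷2 = 24 each, +1 to first 0
Round 6: Dunmere=61 Greywater=70 → close Greywater (overflow 55)
  70÷1 = 70 each, +1 to first 0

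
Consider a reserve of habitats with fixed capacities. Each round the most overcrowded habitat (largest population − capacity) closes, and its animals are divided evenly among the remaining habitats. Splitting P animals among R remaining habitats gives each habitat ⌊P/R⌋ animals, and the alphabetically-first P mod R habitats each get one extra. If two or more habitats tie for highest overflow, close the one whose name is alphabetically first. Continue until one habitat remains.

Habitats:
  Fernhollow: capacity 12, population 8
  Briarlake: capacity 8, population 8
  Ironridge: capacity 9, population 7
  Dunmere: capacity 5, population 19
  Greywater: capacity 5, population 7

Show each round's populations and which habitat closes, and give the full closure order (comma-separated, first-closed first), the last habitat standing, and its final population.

Round 1: Briarlake=8 Dunmere=19 Fernhollow=8 Greywater=7 Ironridge=7 → close Dunmere (overflow 14)
  19÷4 = 4 each, +1 to first 3
Round 2: Briarlake=13 Fernhollow=13 Greywater=12 Ironridge=11 → close Greywater (overflow 7)
  12÷3 = 4 each, +1 to first 0
Round 3: Briarlake=17 Fernhollow=17 Ironridge=15 → close Briarlake (overflow 9)
  17÷2 = 8 each, +1 to first 1
Round 4: Fernhollow=26 Ironridge=23 → close Fernhollow (overflow 14)
  26÷1 = 26 each, +1 to first 0

Closure order: Dunmere, Greywater, Briarlake, Fernhollow
Last habitat: Ironridge with 49 animals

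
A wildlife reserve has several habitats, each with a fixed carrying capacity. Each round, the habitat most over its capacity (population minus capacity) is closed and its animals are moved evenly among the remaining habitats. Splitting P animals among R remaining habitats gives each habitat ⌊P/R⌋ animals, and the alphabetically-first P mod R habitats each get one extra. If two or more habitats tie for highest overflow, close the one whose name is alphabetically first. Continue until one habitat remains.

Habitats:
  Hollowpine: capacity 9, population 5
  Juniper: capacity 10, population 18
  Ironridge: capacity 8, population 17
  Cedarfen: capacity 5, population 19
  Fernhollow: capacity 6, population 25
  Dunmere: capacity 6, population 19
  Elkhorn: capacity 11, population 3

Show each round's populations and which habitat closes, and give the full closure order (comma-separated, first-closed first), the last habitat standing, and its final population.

Closure order: Fernhollow, Cedarfen, Dunmere, Ironridge, Juniper, Hollowpine
Last habitat: Elkhorn with 106 animals

Round 1: Cedarfen=19 Dunmere=19 Elkhorn=3 Fernhollow=25 Hollowpine=5 Ironridge=17 Juniper=18 → close Fernhollow (overflow 19)
  25÷6 = 4 each, +1 to first 1
Round 2: Cedarfen=24 Dunmere=23 Elkhorn=7 Hollowpine=9 Ironridge=21 Juniper=22 → close Cedarfen (overflow 19)
  24÷5 = 4 each, +1 to first 4
Round 3: Dunmere=28 Elkhorn=12 Hollowpine=14 Ironridge=26 Juniper=26 → close Dunmere (overflow 22)
  28÷4 = 7 each, +1 to first 0
Round 4: Elkhorn=19 Hollowpine=21 Ironridge=33 Juniper=33 → close Ironridge (overflow 25)
  33÷3 = 11 each, +1 to first 0
Round 5: Elkhorn=30 Hollowpine=32 Juniper=44 → close Juniper (overflow 34)
  44÷2 = 22 each, +1 to first 0
Round 6: Elkhorn=52 Hollowpine=54 → close Hollowpine (overflow 45)
  54÷1 = 54 each, +1 to first 0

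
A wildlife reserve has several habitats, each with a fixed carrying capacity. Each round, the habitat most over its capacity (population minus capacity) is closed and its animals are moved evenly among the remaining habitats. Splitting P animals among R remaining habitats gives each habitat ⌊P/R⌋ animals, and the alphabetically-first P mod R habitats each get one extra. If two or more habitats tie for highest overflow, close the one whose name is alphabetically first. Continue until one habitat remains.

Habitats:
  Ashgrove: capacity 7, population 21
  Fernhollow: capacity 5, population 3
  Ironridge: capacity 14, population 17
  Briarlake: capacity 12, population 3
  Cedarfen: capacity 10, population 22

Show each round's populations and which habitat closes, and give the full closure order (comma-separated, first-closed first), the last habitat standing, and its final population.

Closure order: Ashgrove, Cedarfen, Ironridge, Fernhollow
Last habitat: Briarlake with 66 animals

Round 1: Ashgrove=21 Briarlake=3 Cedarfen=22 Fernhollow=3 Ironridge=17 → close Ashgrove (overflow 14)
  21÷4 = 5 each, +1 to first 1
Round 2: Briarlake=9 Cedarfen=27 Fernhollow=8 Ironridge=22 → close Cedarfen (overflow 17)
  27÷3 = 9 each, +1 to first 0
Round 3: Briarlake=18 Fernhollow=17 Ironridge=31 → close Ironridge (overflow 17)
  31÷2 = 15 each, +1 to first 1
Round 4: Briarlake=34 Fernhollow=32 → close Fernhollow (overflow 27)
  32÷1 = 32 each, +1 to first 0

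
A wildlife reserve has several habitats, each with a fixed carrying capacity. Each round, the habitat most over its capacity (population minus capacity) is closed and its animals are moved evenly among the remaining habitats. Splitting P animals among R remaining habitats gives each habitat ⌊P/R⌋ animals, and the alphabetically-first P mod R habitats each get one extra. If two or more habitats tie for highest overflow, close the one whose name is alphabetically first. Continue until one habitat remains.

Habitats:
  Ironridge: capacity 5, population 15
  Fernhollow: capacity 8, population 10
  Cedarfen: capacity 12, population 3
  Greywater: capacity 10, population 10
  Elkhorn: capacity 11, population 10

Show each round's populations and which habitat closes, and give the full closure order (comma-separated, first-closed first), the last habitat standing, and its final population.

Round 1: Cedarfen=3 Elkhorn=10 Fernhollow=10 Greywater=10 Ironridge=15 → close Ironridge (overflow 10)
  15÷4 = 3 each, +1 to first 3
Round 2: Cedarfen=7 Elkhorn=14 Fernhollow=14 Greywater=13 → close Fernhollow (overflow 6)
  14÷3 = 4 each, +1 to first 2
Round 3: Cedarfen=12 Elkhorn=19 Greywater=17 → close Elkhorn (overflow 8)
  19÷2 = 9 each, +1 to first 1
Round 4: Cedarfen=22 Greywater=26 → close Greywater (overflow 16)
  26÷1 = 26 each, +1 to first 0

Closure order: Ironridge, Fernhollow, Elkhorn, Greywater
Last habitat: Cedarfen with 48 animals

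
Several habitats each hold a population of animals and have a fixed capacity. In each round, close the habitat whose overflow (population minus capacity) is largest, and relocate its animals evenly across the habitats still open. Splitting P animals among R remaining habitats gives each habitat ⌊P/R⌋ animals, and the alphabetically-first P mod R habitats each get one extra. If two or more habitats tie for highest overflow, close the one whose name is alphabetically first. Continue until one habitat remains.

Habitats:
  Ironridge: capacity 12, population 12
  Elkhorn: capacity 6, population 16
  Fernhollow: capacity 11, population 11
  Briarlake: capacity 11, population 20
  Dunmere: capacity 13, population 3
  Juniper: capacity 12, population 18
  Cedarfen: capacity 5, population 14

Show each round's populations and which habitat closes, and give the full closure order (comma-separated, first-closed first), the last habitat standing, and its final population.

Round 1: Briarlake=20 Cedarfen=14 Dunmere=3 Elkhorn=16 Fernhollow=11 Ironridge=12 Juniper=18 → close Elkhorn (overflow 10)
  16÷6 = 2 each, +1 to first 4
Round 2: Briarlake=23 Cedarfen=17 Dunmere=6 Fernhollow=14 Ironridge=14 Juniper=20 → close Briarlake (overflow 12)
  23÷5 = 4 each, +1 to first 3
Round 3: Cedarfen=22 Dunmere=11 Fernhollow=19 Ironridge=18 Juniper=24 → close Cedarfen (overflow 17)
  22÷4 = 5 each, +1 to first 2
Round 4: Dunmere=17 Fernhollow=25 Ironridge=23 Juniper=29 → close Juniper (overflow 17)
  29÷3 = 9 each, +1 to first 2
Round 5: Dunmere=27 Fernhollow=35 Ironridge=32 → close Fernhollow (overflow 24)
  35÷2 = 17 each, +1 to first 1
Round 6: Dunmere=45 Ironridge=49 → close Ironridge (overflow 37)
  49÷1 = 49 each, +1 to first 0

Closure order: Elkhorn, Briarlake, Cedarfen, Juniper, Fernhollow, Ironridge
Last habitat: Dunmere with 94 animals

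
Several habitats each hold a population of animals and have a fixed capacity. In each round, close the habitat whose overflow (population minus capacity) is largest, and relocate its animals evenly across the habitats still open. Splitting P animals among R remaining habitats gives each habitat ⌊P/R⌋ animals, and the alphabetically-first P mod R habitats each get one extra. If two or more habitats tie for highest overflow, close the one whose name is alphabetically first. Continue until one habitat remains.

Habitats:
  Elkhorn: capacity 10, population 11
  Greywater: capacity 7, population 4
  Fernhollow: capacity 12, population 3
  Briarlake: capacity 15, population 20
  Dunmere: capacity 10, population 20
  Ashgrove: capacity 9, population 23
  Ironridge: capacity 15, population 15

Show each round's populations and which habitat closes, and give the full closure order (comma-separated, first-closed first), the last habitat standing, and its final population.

Round 1: Ashgrove=23 Briarlake=20 Dunmere=20 Elkhorn=11 Fernhollow=3 Greywater=4 Ironridge=15 → close Ashgrove (overflow 14)
  23÷6 = 3 each, +1 to first 5
Round 2: Briarlake=24 Dunmere=24 Elkhorn=15 Fernhollow=7 Greywater=8 Ironridge=18 → close Dunmere (overflow 14)
  24÷5 = 4 each, +1 to first 4
Round 3: Briarlake=29 Elkhorn=20 Fernhollow=12 Greywater=13 Ironridge=22 → close Briarlake (overflow 14)
  29÷4 = 7 each, +1 to first 1
Round 4: Elkhorn=28 Fernhollow=19 Greywater=20 Ironridge=29 → close Elkhorn (overflow 18)
  28÷3 = 9 each, +1 to first 1
Round 5: Fernhollow=29 Greywater=29 Ironridge=38 → close Ironridge (overflow 23)
  38÷2 = 19 each, +1 to first 0
Round 6: Fernhollow=48 Greywater=48 → close Greywater (overflow 41)
  48÷1 = 48 each, +1 to first 0

Closure order: Ashgrove, Dunmere, Briarlake, Elkhorn, Ironridge, Greywater
Last habitat: Fernhollow with 96 animals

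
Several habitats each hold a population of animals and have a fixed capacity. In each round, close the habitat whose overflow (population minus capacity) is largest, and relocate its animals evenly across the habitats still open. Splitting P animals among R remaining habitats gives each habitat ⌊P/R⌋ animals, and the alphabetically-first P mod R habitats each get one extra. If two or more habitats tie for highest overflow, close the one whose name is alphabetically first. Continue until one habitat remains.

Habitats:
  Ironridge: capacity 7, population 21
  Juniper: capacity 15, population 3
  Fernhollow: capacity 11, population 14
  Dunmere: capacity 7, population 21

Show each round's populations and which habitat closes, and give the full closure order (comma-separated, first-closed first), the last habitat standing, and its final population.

Closure order: Dunmere, Ironridge, Fernhollow
Last habitat: Juniper with 59 animals

Round 1: Dunmere=21 Fernhollow=14 Ironridge=21 Juniper=3 → close Dunmere (overflow 14)
  21÷3 = 7 each, +1 to first 0
Round 2: Fernhollow=21 Ironridge=28 Juniper=10 → close Ironridge (overflow 21)
  28÷2 = 14 each, +1 to first 0
Round 3: Fernhollow=35 Juniper=24 → close Fernhollow (overflow 24)
  35÷1 = 35 each, +1 to first 0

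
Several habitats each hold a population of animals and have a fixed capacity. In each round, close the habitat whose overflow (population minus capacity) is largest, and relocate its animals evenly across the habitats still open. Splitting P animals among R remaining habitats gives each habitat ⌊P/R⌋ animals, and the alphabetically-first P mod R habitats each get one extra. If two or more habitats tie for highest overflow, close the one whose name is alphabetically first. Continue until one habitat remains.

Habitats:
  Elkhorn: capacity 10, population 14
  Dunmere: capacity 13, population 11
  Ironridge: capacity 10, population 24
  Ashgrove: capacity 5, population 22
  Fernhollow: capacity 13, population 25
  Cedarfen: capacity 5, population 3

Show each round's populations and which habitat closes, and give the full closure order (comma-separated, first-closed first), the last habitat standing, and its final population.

Round 1: Ashgrove=22 Cedarfen=3 Dunmere=11 Elkhorn=14 Fernhollow=25 Ironridge=24 → close Ashgrove (overflow 17)
  22÷5 = 4 each, +1 to first 2
Round 2: Cedarfen=8 Dunmere=16 Elkhorn=18 Fernhollow=29 Ironridge=28 → close Ironridge (overflow 18)
  28÷4 = 7 each, +1 to first 0
Round 3: Cedarfen=15 Dunmere=23 Elkhorn=25 Fernhollow=36 → close Fernhollow (overflow 23)
  36÷3 = 12 each, +1 to first 0
Round 4: Cedarfen=27 Dunmere=35 Elkhorn=37 → close Elkhorn (overflow 27)
  37÷2 = 18 each, +1 to first 1
Round 5: Cedarfen=46 Dunmere=53 → close Cedarfen (overflow 41)
  46÷1 = 46 each, +1 to first 0

Closure order: Ashgrove, Ironridge, Fernhollow, Elkhorn, Cedarfen
Last habitat: Dunmere with 99 animals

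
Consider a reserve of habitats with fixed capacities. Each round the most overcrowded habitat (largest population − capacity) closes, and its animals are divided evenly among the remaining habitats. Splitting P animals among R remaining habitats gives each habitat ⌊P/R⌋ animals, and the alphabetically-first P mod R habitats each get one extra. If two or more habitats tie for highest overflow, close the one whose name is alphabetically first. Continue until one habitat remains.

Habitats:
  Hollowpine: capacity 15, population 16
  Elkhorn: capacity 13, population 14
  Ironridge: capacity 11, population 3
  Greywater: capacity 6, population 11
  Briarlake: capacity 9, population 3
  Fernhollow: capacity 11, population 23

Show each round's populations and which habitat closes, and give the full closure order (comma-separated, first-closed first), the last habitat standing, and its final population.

Closure order: Fernhollow, Greywater, Elkhorn, Hollowpine, Briarlake
Last habitat: Ironridge with 70 animals

Round 1: Briarlake=3 Elkhorn=14 Fernhollow=23 Greywater=11 Hollowpine=16 Ironridge=3 → close Fernhollow (overflow 12)
  23÷5 = 4 each, +1 to first 3
Round 2: Briarlake=8 Elkhorn=19 Greywater=16 Hollowpine=20 Ironridge=7 → close Greywater (overflow 10)
  16÷4 = 4 each, +1 to first 0
Round 3: Briarlake=12 Elkhorn=23 Hollowpine=24 Ironridge=11 → close Elkhorn (overflow 10)
  23÷3 = 7 each, +1 to first 2
Round 4: Briarlake=20 Hollowpine=32 Ironridge=18 → close Hollowpine (overflow 17)
  32÷2 = 16 each, +1 to first 0
Round 5: Briarlake=36 Ironridge=34 → close Briarlake (overflow 27)
  36÷1 = 36 each, +1 to first 0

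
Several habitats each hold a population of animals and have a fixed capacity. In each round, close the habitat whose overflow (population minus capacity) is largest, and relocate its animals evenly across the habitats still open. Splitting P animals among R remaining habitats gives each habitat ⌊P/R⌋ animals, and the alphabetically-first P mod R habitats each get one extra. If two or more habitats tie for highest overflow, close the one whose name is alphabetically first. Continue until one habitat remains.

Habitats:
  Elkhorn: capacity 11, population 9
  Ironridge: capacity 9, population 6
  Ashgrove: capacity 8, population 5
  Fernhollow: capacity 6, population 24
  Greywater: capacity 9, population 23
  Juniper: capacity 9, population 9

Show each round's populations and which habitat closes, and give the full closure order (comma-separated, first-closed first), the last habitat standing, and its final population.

Closure order: Fernhollow, Greywater, Juniper, Elkhorn, Ashgrove
Last habitat: Ironridge with 76 animals

Round 1: Ashgrove=5 Elkhorn=9 Fernhollow=24 Greywater=23 Ironridge=6 Juniper=9 → close Fernhollow (overflow 18)
  24÷5 = 4 each, +1 to first 4
Round 2: Ashgrove=10 Elkhorn=14 Greywater=28 Ironridge=11 Juniper=13 → close Greywater (overflow 19)
  28÷4 = 7 each, +1 to first 0
Round 3: Ashgrove=17 Elkhorn=21 Ironridge=18 Juniper=20 → close Juniper (overflow 11)
  20÷3 = 6 each, +1 to first 2
Round 4: Ashgrove=24 Elkhorn=28 Ironridge=24 → close Elkhorn (overflow 17)
  28÷2 = 14 each, +1 to first 0
Round 5: Ashgrove=38 Ironridge=38 → close Ashgrove (overflow 30)
  38÷1 = 38 each, +1 to first 0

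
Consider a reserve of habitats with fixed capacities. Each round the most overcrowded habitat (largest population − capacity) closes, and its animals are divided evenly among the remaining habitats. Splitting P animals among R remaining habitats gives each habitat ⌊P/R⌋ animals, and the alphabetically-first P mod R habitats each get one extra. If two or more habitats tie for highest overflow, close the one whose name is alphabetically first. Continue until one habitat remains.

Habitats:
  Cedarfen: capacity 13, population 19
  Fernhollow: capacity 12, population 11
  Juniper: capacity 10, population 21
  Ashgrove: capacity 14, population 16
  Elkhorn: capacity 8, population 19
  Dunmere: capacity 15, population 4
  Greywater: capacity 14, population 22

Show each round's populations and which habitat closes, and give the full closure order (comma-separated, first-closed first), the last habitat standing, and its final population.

Closure order: Elkhorn, Juniper, Greywater, Cedarfen, Ashgrove, Fernhollow
Last habitat: Dunmere with 112 animals

Round 1: Ashgrove=16 Cedarfen=19 Dunmere=4 Elkhorn=19 Fernhollow=11 Greywater=22 Juniper=21 → close Elkhorn (overflow 11)
  19÷6 = 3 each, +1 to first 1
Round 2: Ashgrove=20 Cedarfen=22 Dunmere=7 Fernhollow=14 Greywater=25 Juniper=24 → close Juniper (overflow 14)
  24÷5 = 4 each, +1 to first 4
Round 3: Ashgrove=25 Cedarfen=27 Dunmere=12 Fernhollow=19 Greywater=29 → close Greywater (overflow 15)
  29÷4 = 7 each, +1 to first 1
Round 4: Ashgrove=33 Cedarfen=34 Dunmere=19 Fernhollow=26 → close Cedarfen (overflow 21)
  34÷3 = 11 each, +1 to first 1
Round 5: Ashgrove=45 Dunmere=30 Fernhollow=37 → close Ashgrove (overflow 31)
  45÷2 = 22 each, +1 to first 1
Round 6: Dunmere=53 Fernhollow=59 → close Fernhollow (overflow 47)
  59÷1 = 59 each, +1 to first 0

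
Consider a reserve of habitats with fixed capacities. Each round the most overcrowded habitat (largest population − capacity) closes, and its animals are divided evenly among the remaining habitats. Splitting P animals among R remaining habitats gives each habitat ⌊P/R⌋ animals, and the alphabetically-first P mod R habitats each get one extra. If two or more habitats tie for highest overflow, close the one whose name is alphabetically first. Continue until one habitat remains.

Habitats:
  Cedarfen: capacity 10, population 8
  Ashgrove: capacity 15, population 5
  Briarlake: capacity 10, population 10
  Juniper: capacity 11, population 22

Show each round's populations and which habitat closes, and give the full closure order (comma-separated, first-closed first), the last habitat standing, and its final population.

Round 1: Ashgrove=5 Briarlake=10 Cedarfen=8 Juniper=22 → close Juniper (overflow 11)
  22÷3 = 7 each, +1 to first 1
Round 2: Ashgrove=13 Briarlake=17 Cedarfen=15 → close Briarlake (overflow 7)
  17÷2 = 8 each, +1 to first 1
Round 3: Ashgrove=22 Cedarfen=23 → close Cedarfen (overflow 13)
  23÷1 = 23 each, +1 to first 0

Closure order: Juniper, Briarlake, Cedarfen
Last habitat: Ashgrove with 45 animals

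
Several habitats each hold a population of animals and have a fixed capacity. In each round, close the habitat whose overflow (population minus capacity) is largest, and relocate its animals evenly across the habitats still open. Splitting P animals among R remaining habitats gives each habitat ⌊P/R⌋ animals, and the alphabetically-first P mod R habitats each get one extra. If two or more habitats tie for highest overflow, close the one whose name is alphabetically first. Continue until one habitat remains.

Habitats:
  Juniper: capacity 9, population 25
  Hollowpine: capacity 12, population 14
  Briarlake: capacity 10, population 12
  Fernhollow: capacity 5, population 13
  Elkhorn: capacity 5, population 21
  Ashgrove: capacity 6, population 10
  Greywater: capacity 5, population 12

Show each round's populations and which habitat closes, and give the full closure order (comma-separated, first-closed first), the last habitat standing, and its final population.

Round 1: Ashgrove=10 Briarlake=12 Elkhorn=21 Fernhollow=13 Greywater=12 Hollowpine=14 Juniper=25 → close Elkhorn (overflow 16)
  21÷6 = 3 each, +1 to first 3
Round 2: Ashgrove=14 Briarlake=16 Fernhollow=17 Greywater=15 Hollowpine=17 Juniper=28 → close Juniper (overflow 19)
  28÷5 = 5 each, +1 to first 3
Round 3: Ashgrove=20 Briarlake=22 Fernhollow=23 Greywater=20 Hollowpine=22 → close Fernhollow (overflow 18)
  23÷4 = 5 each, +1 to first 3
Round 4: Ashgrove=26 Briarlake=28 Greywater=26 Hollowpine=27 → close Greywater (overflow 21)
  26÷3 = 8 each, +1 to first 2
Round 5: Ashgrove=35 Briarlake=37 Hollowpine=35 → close Ashgrove (overflow 29)
  35÷2 = 17 each, +1 to first 1
Round 6: Briarlake=55 Hollowpine=52 → close Briarlake (overflow 45)
  55÷1 = 55 each, +1 to first 0

Closure order: Elkhorn, Juniper, Fernhollow, Greywater, Ashgrove, Briarlake
Last habitat: Hollowpine with 107 animals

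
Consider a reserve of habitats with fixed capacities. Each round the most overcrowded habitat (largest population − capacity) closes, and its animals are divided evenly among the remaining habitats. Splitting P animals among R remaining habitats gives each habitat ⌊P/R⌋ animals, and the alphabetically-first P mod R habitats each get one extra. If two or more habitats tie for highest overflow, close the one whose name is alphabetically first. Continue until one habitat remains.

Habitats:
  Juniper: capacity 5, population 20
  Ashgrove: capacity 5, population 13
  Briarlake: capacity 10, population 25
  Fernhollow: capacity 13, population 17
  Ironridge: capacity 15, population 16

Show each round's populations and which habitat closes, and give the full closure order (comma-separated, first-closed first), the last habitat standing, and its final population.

Round 1: Ashgrove=13 Briarlake=25 Fernhollow=17 Ironridge=16 Juniper=20 → close Briarlake (overflow 15)
  25÷4 = 6 each, +1 to first 1
Round 2: Ashgrove=20 Fernhollow=23 Ironridge=22 Juniper=26 → close Juniper (overflow 21)
  26÷3 = 8 each, +1 to first 2
Round 3: Ashgrove=29 Fernhollow=32 Ironridge=30 → close Ashgrove (overflow 24)
  29÷2 = 14 each, +1 to first 1
Round 4: Fernhollow=47 Ironridge=44 → close Fernhollow (overflow 34)
  47÷1 = 47 each, +1 to first 0

Closure order: Briarlake, Juniper, Ashgrove, Fernhollow
Last habitat: Ironridge with 91 animals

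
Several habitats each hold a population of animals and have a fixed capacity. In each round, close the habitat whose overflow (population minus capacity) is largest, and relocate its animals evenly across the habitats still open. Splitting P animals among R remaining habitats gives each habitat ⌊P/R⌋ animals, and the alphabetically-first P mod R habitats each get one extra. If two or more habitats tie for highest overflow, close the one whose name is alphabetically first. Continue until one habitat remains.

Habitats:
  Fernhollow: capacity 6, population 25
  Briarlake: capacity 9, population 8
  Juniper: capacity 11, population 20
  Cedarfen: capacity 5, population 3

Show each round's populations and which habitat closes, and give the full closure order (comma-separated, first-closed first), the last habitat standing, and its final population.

Round 1: Briarlake=8 Cedarfen=3 Fernhollow=25 Juniper=20 → close Fernhollow (overflow 19)
  25÷3 = 8 each, +1 to first 1
Round 2: Briarlake=17 Cedarfen=11 Juniper=28 → close Juniper (overflow 17)
  28÷2 = 14 each, +1 to first 0
Round 3: Briarlake=31 Cedarfen=25 → close Briarlake (overflow 22)
  31÷1 = 31 each, +1 to first 0

Closure order: Fernhollow, Juniper, Briarlake
Last habitat: Cedarfen with 56 animals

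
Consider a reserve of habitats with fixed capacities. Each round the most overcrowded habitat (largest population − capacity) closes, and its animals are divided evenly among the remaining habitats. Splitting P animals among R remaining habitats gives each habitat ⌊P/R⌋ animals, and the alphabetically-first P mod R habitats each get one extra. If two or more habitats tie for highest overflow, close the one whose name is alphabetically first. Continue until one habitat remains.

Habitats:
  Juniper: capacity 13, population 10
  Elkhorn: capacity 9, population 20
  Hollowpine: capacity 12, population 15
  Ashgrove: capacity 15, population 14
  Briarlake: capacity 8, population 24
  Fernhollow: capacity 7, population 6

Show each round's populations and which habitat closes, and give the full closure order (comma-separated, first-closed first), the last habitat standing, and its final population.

Closure order: Briarlake, Elkhorn, Hollowpine, Ashgrove, Fernhollow
Last habitat: Juniper with 89 animals

Round 1: Ashgrove=14 Briarlake=24 Elkhorn=20 Fernhollow=6 Hollowpine=15 Juniper=10 → close Briarlake (overflow 16)
  24÷5 = 4 each, +1 to first 4
Round 2: Ashgrove=19 Elkhorn=25 Fernhollow=11 Hollowpine=20 Juniper=14 → close Elkhorn (overflow 16)
  25÷4 = 6 each, +1 to first 1
Round 3: Ashgrove=26 Fernhollow=17 Hollowpine=26 Juniper=20 → close Hollowpine (overflow 14)
  26÷3 = 8 each, +1 to first 2
Round 4: Ashgrove=35 Fernhollow=26 Juniper=28 → close Ashgrove (overflow 20)
  35÷2 = 17 each, +1 to first 1
Round 5: Fernhollow=44 Juniper=45 → close Fernhollow (overflow 37)
  44÷1 = 44 each, +1 to first 0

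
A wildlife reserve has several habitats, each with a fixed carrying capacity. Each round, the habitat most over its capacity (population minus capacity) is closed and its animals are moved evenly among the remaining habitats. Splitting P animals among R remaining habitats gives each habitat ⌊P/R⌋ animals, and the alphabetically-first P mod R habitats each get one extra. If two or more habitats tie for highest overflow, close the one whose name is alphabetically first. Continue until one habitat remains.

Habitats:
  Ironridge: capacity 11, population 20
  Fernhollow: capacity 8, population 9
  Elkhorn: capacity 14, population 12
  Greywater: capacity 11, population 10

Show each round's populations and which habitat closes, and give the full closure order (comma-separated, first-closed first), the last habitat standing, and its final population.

Round 1: Elkhorn=12 Fernhollow=9 Greywater=10 Ironridge=20 → close Ironridge (overflow 9)
  20÷3 = 6 each, +1 to first 2
Round 2: Elkhorn=19 Fernhollow=16 Greywater=16 → close Fernhollow (overflow 8)
  16÷2 = 8 each, +1 to first 0
Round 3: Elkhorn=27 Greywater=24 → close Elkhorn (overflow 13)
  27÷1 = 27 each, +1 to first 0

Closure order: Ironridge, Fernhollow, Elkhorn
Last habitat: Greywater with 51 animals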